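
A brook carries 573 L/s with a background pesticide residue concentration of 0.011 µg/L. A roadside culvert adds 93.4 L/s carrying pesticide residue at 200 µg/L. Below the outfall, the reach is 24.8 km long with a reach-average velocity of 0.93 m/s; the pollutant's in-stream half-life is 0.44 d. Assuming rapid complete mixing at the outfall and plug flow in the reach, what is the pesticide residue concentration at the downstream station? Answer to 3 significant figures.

17.2 µg/L

Mixed concentration C = ΣQC/ΣQ = (573.0·0.01100 + 93.40·200.0) / 666.4 = 18690/666.4 = 28.04 µg/L.
Travel time t = 24.8·1000 / 0.93 = 26670 s = 7.407 h.
Half-life 0.44 d → k = ln 2 / 0.44 = 1.575 d⁻¹.
After decay, C = 28.04 × e^(−kt) = 28.04 × 0.6149 = 17.24 µg/L.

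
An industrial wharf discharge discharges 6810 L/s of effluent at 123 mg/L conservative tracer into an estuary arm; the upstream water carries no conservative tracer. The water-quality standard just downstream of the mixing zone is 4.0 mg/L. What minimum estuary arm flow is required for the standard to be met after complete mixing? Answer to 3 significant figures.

203000 L/s

Set C_mix = 4.0: (Q·0 + 6810·123.0) / (Q + 6810) = 4.0
→ Q = 6810·(123.0 − 4.0)/(4.0 − 0) = 202600 L/s.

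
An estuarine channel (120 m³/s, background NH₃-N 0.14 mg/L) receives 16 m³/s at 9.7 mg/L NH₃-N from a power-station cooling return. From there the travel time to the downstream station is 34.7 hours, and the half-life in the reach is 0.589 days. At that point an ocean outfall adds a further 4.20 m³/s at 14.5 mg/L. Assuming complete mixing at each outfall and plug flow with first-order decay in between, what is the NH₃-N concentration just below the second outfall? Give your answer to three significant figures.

After mixing, C = (120.0·0.1400 + 16.00·9.700) / 136.0 = 172.0/136.0 = 1.265 mg/L; combined flow 136.0 m³/s.
Half-life 0.589 d → k = ln 2 / 0.589 = 1.177 d⁻¹.
Applying C = C₀e^(−kt): 1.265 × 0.1824 = 0.2307 mg/L.
At the second outfall, C = (136.0·0.2307 + 4.200·14.50) / (136.0 + 4.200) = 0.6582 mg/L.

0.658 mg/L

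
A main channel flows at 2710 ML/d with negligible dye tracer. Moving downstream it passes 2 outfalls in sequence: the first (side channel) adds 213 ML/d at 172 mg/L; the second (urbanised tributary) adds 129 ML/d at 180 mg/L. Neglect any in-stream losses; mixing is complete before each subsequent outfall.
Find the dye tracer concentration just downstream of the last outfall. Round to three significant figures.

Below outfall 1: Q → 2923 ML/d, C = (2710·0 + 213.0·172.0)/2923 = 12.53 mg/L.
Below outfall 2: Q → 3052 ML/d, C = (2923·12.53 + 129.0·180.0)/3052 = 19.61 mg/L.

19.6 mg/L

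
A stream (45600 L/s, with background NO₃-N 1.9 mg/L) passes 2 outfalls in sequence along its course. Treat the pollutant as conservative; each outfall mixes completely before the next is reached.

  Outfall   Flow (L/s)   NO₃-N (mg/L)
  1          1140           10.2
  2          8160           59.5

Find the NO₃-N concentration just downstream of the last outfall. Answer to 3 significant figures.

Outfall 1: combined Q = 46740 L/s; C = (45600·1.900 + 1140·10.20)/46740 = 2.102 mg/L.
Outfall 2: combined Q = 54900 L/s; C = (46740·2.102 + 8160·59.50)/54900 = 10.63 mg/L.

10.6 mg/L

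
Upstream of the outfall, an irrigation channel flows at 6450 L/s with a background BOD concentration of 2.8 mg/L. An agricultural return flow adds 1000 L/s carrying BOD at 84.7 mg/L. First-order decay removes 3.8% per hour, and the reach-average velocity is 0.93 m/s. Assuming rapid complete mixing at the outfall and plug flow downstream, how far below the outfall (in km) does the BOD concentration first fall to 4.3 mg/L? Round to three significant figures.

101 km

Flow-weighted average: C = (6450·2.800 + 1000·84.70) / 7450 = 102800/7450 = 13.79 mg/L.
3.8%/h lost → k = −ln(1 − 0.038) = 0.03874 h⁻¹.
Set 13.79·exp(−k·t) = 4.3 → t = ln(13.79/4.3)/k = 108300 s = 30.09 h.
Distance = v·t = 0.93·108300 = 100700 m = 100.7 km.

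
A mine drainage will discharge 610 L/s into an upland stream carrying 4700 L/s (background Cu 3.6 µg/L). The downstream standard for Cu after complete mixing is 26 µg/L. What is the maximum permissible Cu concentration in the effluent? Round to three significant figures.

199 µg/L

At the limit, (Qr·Cr + Qe·Cₑ)/(Qr + Qe) = 26:
Cₑ = (5310·26 − 4700·3.600) / 610.0 = 198.6 µg/L.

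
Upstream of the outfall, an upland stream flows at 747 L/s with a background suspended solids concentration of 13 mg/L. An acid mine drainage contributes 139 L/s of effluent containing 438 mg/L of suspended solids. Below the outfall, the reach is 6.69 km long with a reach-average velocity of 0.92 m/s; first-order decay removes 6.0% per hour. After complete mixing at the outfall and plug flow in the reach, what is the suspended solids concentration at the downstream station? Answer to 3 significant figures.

70.3 mg/L

Mass balance: C = (747.0·13.00 + 139.0·438.0) / 886.0 = 70590/886.0 = 79.68 mg/L.
Travel time t = 6.69·1000 / 0.92 = 7272 s = 2.020 h.
6.0%/h lost → k = −ln(1 − 0.06) = 0.06188 h⁻¹.
After decay, C = 79.68 × e^(−kt) = 79.68 × 0.8825 = 70.32 mg/L.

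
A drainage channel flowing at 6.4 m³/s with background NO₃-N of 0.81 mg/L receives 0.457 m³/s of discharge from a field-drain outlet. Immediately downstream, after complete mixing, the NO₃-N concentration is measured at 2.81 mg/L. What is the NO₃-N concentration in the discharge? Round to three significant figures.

30.8 mg/L

Mass balance: 6.400·0.8100 + 0.4570·Cₑ = 6.857·2.810
→ Cₑ = (6.857·2.810 − 6.400·0.8100) / 0.4570 = 30.82 mg/L.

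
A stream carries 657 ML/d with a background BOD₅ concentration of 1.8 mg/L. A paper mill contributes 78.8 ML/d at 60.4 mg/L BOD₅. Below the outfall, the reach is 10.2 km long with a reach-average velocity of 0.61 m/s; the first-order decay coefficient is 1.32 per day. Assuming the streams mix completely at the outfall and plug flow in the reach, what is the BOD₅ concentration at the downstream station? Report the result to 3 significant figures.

Mixed concentration C = ΣQC/ΣQ = (657.0·1.800 + 78.80·60.40) / 735.8 = 5942/735.8 = 8.076 mg/L.
Travel time t = 10.2·1000 / 0.61 = 16720 s = 4.645 h.
Decay over the reach: 8.076·exp(−kt) = 8.076·0.7746 = 6.255 mg/L.

6.26 mg/L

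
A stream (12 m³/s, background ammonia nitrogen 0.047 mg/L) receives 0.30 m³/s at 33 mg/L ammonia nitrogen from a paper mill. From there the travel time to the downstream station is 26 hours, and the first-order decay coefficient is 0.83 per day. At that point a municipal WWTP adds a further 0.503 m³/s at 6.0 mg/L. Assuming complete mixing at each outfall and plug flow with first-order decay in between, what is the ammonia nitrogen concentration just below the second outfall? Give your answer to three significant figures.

0.568 mg/L

Flow-weighted average: C = (12.00·0.04700 + 0.3000·33.00) / 12.30 = 10.46/12.30 = 0.8507 mg/L; combined flow 12.30 m³/s.
First-order decay: C = 0.8507·exp(−k·t) = 0.8507·0.4069 = 0.3462 mg/L.
At the second outfall, C = (12.30·0.3462 + 0.5030·6.000) / (12.30 + 0.5030) = 0.5683 mg/L.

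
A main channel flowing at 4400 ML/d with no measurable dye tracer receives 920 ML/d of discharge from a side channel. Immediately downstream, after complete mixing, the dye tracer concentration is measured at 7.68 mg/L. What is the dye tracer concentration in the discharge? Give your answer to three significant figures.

44.4 mg/L

Mass balance: 4400·0 + 920.0·Cₑ = 5320·7.680
→ Cₑ = (5320·7.680 − 4400·0) / 920.0 = 44.41 mg/L.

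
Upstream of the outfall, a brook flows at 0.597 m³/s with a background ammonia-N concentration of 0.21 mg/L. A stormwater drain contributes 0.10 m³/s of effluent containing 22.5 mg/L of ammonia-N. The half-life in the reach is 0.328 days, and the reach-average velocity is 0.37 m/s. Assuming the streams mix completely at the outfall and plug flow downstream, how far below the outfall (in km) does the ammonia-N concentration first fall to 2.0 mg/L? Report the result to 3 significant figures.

8.06 km

Conservation of mass: C = (0.5970·0.2100 + 0.1000·22.50) / 0.6970 = 2.375/0.6970 = 3.408 mg/L.
Half-life 0.328 d → k = ln 2 / 0.328 = 2.113 d⁻¹.
Set 3.408·exp(−k·t) = 2.0 → t = ln(3.408/2.0)/k = 21790 s = 6.053 h.
Distance = v·t = 0.37·21790 = 8063 m = 8.063 km.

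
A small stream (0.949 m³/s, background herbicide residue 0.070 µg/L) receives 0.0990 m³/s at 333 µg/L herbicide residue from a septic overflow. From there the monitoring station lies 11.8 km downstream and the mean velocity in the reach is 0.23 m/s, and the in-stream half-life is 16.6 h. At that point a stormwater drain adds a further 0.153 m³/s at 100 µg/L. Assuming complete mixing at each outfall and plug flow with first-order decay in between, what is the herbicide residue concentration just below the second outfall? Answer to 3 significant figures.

After mixing, C = (0.9490·0.07000 + 0.09900·333.0) / 1.048 = 33.03/1.048 = 31.52 µg/L; combined flow 1.048 m³/s.
Travel time t = 11.8·1000 / 0.23 = 51300 s = 14.25 h.
Half-life 16.6 h → k = ln 2 / 16.6 = 0.04176 h⁻¹ = 1.002 d⁻¹.
Applying C = C₀e^(−kt): 31.52 × 0.5515 = 17.38 µg/L.
Second outfall: C = (1.048·17.38 + 0.1530·100.0)/1.201 = 27.91 µg/L.

27.9 µg/L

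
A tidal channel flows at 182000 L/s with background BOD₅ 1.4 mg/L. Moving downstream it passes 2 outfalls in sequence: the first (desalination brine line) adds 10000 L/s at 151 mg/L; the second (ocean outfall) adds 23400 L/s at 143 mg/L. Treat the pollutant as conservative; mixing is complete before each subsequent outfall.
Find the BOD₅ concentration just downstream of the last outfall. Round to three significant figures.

23.7 mg/L

After outfall 1: Q = 182000 + 10000 = 192000 L/s; C = (182000·1.400 + 10000·151.0)/192000 = 9.192 mg/L.
After outfall 2: Q = 192000 + 23400 = 215400 L/s; C = (192000·9.192 + 23400·143.0)/215400 = 23.73 mg/L.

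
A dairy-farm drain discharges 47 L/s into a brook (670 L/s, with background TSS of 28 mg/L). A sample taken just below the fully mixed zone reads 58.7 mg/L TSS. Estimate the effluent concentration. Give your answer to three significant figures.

496 mg/L

Mass balance: 670.0·28.00 + 47.00·Cₑ = 717.0·58.70
→ Cₑ = (717.0·58.70 − 670.0·28.00) / 47.00 = 496.3 mg/L.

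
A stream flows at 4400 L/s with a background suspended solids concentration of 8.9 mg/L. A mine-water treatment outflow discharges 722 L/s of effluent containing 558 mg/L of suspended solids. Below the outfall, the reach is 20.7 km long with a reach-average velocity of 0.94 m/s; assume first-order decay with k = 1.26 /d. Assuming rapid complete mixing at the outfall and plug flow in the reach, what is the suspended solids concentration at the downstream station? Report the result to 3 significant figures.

62.6 mg/L

Conservation of mass: C = (4400·8.900 + 722.0·558.0) / 5122 = 442000/5122 = 86.30 mg/L.
Travel time t = 20.7·1000 / 0.94 = 22020 s = 6.117 h.
Applying C = C₀e^(−kt): 86.30 × 0.7253 = 62.60 mg/L.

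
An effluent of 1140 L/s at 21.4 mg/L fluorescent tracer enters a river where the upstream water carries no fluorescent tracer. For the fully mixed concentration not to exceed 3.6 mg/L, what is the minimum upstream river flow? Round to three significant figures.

Set C_mix = 3.6: (Q·0 + 1140·21.40) / (Q + 1140) = 3.6
→ Q = 1140·(21.40 − 3.6)/(3.6 − 0) = 5637 L/s.

5640 L/s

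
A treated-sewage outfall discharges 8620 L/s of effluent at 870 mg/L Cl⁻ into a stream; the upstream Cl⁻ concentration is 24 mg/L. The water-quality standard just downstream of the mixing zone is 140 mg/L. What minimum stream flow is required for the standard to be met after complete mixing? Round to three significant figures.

Set C_mix = 140: (Q·24.00 + 8620·870.0) / (Q + 8620) = 140
→ Q = 8620·(870.0 − 140)/(140 − 24.00) = 54250 L/s.

54200 L/s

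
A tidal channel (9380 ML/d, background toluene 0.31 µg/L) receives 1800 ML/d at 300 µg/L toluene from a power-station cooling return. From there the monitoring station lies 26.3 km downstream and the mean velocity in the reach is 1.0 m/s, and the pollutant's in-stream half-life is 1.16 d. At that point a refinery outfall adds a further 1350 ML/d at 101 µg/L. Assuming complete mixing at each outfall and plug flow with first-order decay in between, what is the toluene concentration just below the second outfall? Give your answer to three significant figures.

47.0 µg/L

Mass balance: C = (9380·0.3100 + 1800·300.0) / 11180 = 542900/11180 = 48.56 µg/L; combined flow 11180 ML/d.
Travel time t = 26.3·1000 / 1.0 = 26300 s = 7.306 h.
Half-life 1.16 d → k = ln 2 / 1.16 = 0.5975 d⁻¹.
First-order decay: C = 48.56·exp(−k·t) = 48.56·0.8337 = 40.48 µg/L.
Second outfall: C = (11180·40.48 + 1350·101.0)/12530 = 47.00 µg/L.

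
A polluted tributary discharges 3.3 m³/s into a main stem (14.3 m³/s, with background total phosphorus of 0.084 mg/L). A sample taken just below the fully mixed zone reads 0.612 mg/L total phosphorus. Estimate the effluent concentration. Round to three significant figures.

2.90 mg/L

Mass balance: 14.30·0.08400 + 3.300·Cₑ = 17.60·0.6120
→ Cₑ = (17.60·0.6120 − 14.30·0.08400) / 3.300 = 2.900 mg/L.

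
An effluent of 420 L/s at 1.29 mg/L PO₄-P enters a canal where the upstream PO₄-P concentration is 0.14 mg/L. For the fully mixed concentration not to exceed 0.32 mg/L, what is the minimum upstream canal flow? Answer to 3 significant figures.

2260 L/s

Set C_mix = 0.32: (Q·0.1400 + 420.0·1.290) / (Q + 420.0) = 0.32
→ Q = 420.0·(1.290 − 0.32)/(0.32 − 0.1400) = 2263 L/s.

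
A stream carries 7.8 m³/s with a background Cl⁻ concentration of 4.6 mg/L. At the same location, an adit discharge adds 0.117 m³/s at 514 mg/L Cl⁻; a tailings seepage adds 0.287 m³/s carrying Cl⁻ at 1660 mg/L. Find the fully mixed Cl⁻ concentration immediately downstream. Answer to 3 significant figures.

69.8 mg/L

Mass balance: C = (7.800·4.600 + 0.1170·514.0 + 0.2870·1660) / 8.204 = 572.4/8.204 = 69.78 mg/L.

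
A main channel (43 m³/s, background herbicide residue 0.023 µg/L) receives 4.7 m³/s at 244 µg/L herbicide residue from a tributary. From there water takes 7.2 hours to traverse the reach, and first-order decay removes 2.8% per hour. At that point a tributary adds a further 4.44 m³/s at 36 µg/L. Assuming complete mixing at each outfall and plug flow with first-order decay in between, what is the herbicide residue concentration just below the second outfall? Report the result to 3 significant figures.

21.0 µg/L

Conservation of mass: C = (43.00·0.02300 + 4.700·244.0) / 47.70 = 1148/47.70 = 24.06 µg/L; combined flow 47.70 m³/s.
2.8%/h lost → k = −ln(1 − 0.028) = 0.02840 h⁻¹.
After decay, C = 24.06 × e^(−kt) = 24.06 × 0.8151 = 19.61 µg/L.
Second outfall: C = (47.70·19.61 + 4.440·36.00)/52.14 = 21.01 µg/L.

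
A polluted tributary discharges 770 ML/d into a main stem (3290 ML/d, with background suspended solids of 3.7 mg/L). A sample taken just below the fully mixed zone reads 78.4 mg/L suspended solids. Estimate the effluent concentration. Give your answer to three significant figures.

398 mg/L

Mass balance: 3290·3.700 + 770.0·Cₑ = 4060·78.40
→ Cₑ = (4060·78.40 − 3290·3.700) / 770.0 = 397.6 mg/L.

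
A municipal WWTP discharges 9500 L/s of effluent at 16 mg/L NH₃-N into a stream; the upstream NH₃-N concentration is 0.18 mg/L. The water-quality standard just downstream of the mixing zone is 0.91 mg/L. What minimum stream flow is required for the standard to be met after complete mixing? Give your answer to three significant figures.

196000 L/s

Set C_mix = 0.91: (Q·0.1800 + 9500·16.00) / (Q + 9500) = 0.91
→ Q = 9500·(16.00 − 0.91)/(0.91 − 0.1800) = 196400 L/s.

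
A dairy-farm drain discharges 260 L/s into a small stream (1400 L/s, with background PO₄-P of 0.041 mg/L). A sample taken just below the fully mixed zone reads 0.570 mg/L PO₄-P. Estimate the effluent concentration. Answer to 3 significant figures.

3.42 mg/L

Mass balance: 1400·0.04100 + 260.0·Cₑ = 1660·0.5700
→ Cₑ = (1660·0.5700 − 1400·0.04100) / 260.0 = 3.418 mg/L.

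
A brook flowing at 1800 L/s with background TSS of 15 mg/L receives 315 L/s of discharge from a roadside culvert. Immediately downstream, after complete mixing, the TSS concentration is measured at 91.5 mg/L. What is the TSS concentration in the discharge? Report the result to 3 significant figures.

Mass balance: 1800·15.00 + 315.0·Cₑ = 2115·91.50
→ Cₑ = (2115·91.50 − 1800·15.00) / 315.0 = 528.6 mg/L.

529 mg/L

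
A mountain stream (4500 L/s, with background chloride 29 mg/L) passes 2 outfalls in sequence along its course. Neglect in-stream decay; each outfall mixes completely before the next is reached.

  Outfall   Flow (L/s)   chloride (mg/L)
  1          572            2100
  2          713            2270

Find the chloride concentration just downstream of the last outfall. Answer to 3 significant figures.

510 mg/L

Below outfall 1: Q → 5072 L/s, C = (4500·29.00 + 572.0·2100)/5072 = 262.6 mg/L.
Below outfall 2: Q → 5785 L/s, C = (5072·262.6 + 713.0·2270)/5785 = 510.0 mg/L.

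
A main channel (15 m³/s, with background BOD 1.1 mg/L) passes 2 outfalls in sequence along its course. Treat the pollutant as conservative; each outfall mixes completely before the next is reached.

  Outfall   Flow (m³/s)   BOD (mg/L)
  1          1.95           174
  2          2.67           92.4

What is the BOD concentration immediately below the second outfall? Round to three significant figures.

Outfall 1: combined Q = 16.95 m³/s; C = (15.00·1.100 + 1.950·174.0)/16.95 = 20.99 mg/L.
Outfall 2: combined Q = 19.62 m³/s; C = (16.95·20.99 + 2.670·92.40)/19.62 = 30.71 mg/L.

30.7 mg/L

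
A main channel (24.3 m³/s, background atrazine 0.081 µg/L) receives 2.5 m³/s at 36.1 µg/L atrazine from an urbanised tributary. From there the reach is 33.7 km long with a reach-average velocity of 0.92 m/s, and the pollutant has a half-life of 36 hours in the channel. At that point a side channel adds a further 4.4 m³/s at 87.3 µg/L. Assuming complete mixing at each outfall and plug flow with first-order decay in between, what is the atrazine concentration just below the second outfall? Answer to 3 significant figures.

14.7 µg/L

Conservation of mass: C = (24.30·0.08100 + 2.500·36.10) / 26.80 = 92.22/26.80 = 3.441 µg/L; combined flow 26.80 m³/s.
Travel time t = 33.7·1000 / 0.92 = 36630 s = 10.18 h.
Half-life 36 h → k = ln 2 / 36 = 0.01925 h⁻¹ = 0.4621 d⁻¹.
Applying C = C₀e^(−kt): 3.441 × 0.8221 = 2.829 µg/L.
Second outfall: C = (26.80·2.829 + 4.400·87.30)/31.20 = 14.74 µg/L.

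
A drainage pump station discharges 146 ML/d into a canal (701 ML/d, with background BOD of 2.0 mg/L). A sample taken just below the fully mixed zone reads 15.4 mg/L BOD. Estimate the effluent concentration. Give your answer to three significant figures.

79.7 mg/L

Mass balance: 701.0·2.000 + 146.0·Cₑ = 847.0·15.40
→ Cₑ = (847.0·15.40 − 701.0·2.000) / 146.0 = 79.74 mg/L.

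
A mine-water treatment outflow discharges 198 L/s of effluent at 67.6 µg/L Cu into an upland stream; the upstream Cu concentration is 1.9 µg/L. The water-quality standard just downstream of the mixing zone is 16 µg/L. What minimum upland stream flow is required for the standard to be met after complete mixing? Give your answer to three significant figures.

Set C_mix = 16: (Q·1.900 + 198.0·67.60) / (Q + 198.0) = 16
→ Q = 198.0·(67.60 − 16)/(16 − 1.900) = 724.6 L/s.

725 L/s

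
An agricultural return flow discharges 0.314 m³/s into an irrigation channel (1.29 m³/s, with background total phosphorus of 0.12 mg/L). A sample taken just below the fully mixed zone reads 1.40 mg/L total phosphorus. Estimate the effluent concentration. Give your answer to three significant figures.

Mass balance: 1.290·0.1200 + 0.3140·Cₑ = 1.604·1.400
→ Cₑ = (1.604·1.400 − 1.290·0.1200) / 0.3140 = 6.659 mg/L.

6.66 mg/L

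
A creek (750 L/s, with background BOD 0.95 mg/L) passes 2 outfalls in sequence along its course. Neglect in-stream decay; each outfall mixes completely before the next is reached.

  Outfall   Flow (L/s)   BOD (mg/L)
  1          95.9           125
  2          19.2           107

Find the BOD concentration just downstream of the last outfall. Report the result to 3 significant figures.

17.1 mg/L

After outfall 1: Q = 750.0 + 95.90 = 845.9 L/s; C = (750.0·0.9500 + 95.90·125.0)/845.9 = 15.01 mg/L.
After outfall 2: Q = 845.9 + 19.20 = 865.1 L/s; C = (845.9·15.01 + 19.20·107.0)/865.1 = 17.06 mg/L.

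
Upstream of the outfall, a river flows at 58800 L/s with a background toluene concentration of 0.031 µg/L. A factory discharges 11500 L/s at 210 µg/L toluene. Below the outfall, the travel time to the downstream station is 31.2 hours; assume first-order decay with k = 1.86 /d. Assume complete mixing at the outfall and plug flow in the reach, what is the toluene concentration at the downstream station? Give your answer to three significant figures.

3.06 µg/L

Flow-weighted average: C = (58800·0.03100 + 11500·210.0) / 70300 = 2417000/70300 = 34.38 µg/L.
After decay, C = 34.38 × e^(−kt) = 34.38 × 0.08910 = 3.063 µg/L.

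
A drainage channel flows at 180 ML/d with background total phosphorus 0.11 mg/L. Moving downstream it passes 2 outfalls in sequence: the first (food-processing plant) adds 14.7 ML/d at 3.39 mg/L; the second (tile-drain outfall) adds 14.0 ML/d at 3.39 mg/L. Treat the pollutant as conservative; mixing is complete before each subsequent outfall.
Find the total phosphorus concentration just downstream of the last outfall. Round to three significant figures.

0.561 mg/L

Outfall 1: combined Q = 194.7 ML/d; C = (180.0·0.1100 + 14.70·3.390)/194.7 = 0.3576 mg/L.
Outfall 2: combined Q = 208.7 ML/d; C = (194.7·0.3576 + 14.00·3.390)/208.7 = 0.5611 mg/L.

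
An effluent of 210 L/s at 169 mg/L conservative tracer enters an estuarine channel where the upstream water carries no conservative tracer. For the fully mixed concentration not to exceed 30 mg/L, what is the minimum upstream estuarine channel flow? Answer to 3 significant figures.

973 L/s

Set C_mix = 30: (Q·0 + 210.0·169.0) / (Q + 210.0) = 30
→ Q = 210.0·(169.0 − 30)/(30 − 0) = 973.0 L/s.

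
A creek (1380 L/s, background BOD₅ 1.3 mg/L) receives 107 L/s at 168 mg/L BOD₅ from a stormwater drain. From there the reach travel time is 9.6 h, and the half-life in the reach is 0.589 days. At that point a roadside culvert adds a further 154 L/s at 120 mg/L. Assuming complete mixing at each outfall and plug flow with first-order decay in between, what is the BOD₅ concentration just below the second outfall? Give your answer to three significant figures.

18.8 mg/L

Mixed concentration C = ΣQC/ΣQ = (1380·1.300 + 107.0·168.0) / 1487 = 19770/1487 = 13.30 mg/L; combined flow 1487 L/s.
Half-life 0.589 d → k = ln 2 / 0.589 = 1.177 d⁻¹.
Applying C = C₀e^(−kt): 13.30 × 0.6245 = 8.303 mg/L.
At the second outfall, C = (1487·8.303 + 154.0·120.0) / (1487 + 154.0) = 18.79 mg/L.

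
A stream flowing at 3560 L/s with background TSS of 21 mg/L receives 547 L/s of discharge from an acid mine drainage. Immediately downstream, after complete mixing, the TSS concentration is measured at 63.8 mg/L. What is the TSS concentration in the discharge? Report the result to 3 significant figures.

342 mg/L

Mass balance: 3560·21.00 + 547.0·Cₑ = 4107·63.80
→ Cₑ = (4107·63.80 − 3560·21.00) / 547.0 = 342.4 mg/L.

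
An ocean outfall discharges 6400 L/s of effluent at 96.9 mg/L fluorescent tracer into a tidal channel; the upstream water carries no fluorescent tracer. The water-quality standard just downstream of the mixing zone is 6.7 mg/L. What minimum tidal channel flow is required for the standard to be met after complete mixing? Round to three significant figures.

Set C_mix = 6.7: (Q·0 + 6400·96.90) / (Q + 6400) = 6.7
→ Q = 6400·(96.90 − 6.7)/(6.7 − 0) = 86160 L/s.

86200 L/s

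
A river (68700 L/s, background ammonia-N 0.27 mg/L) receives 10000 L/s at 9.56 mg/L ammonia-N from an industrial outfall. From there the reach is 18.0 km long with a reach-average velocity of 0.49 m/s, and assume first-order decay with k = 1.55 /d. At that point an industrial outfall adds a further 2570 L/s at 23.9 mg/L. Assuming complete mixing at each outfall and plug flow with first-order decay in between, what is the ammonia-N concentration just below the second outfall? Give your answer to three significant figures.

1.48 mg/L

Conservation of mass: C = (68700·0.2700 + 10000·9.560) / 78700 = 114100/78700 = 1.450 mg/L; combined flow 78700 L/s.
Travel time t = 18.0·1000 / 0.49 = 36730 s = 10.20 h.
Applying C = C₀e^(−kt): 1.450 × 0.5174 = 0.7504 mg/L.
Second outfall: C = (78700·0.7504 + 2570·23.90)/81270 = 1.482 mg/L.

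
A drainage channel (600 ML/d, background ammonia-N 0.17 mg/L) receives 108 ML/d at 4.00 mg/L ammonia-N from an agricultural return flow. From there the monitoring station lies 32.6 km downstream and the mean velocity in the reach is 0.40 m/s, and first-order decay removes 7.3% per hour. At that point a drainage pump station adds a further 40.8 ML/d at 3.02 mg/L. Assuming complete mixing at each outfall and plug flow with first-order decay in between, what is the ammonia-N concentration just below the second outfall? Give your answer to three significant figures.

Mixed concentration C = ΣQC/ΣQ = (600.0·0.1700 + 108.0·4.000) / 708.0 = 534.0/708.0 = 0.7542 mg/L; combined flow 708.0 ML/d.
Travel time t = 32.6·1000 / 0.40 = 81500 s = 22.64 h.
7.3%/h lost → k = −ln(1 − 0.073) = 0.07580 h⁻¹.
First-order decay: C = 0.7542·exp(−k·t) = 0.7542·0.1798 = 0.1356 mg/L.
Second outfall: C = (708.0·0.1356 + 40.80·3.020)/748.8 = 0.2928 mg/L.

0.293 mg/L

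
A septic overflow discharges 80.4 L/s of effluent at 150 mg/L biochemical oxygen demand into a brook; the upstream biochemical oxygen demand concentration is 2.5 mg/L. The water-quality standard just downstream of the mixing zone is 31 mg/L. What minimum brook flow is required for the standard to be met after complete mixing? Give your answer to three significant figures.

Set C_mix = 31: (Q·2.500 + 80.40·150.0) / (Q + 80.40) = 31
→ Q = 80.40·(150.0 − 31)/(31 − 2.500) = 335.7 L/s.

336 L/s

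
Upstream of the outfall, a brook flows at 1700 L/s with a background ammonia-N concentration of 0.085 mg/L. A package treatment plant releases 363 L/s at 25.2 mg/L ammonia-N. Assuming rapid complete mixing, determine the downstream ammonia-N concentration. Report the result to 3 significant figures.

4.50 mg/L

Mixed concentration C = ΣQC/ΣQ = (1700·0.08500 + 363.0·25.20) / 2063 = 9292/2063 = 4.504 mg/L.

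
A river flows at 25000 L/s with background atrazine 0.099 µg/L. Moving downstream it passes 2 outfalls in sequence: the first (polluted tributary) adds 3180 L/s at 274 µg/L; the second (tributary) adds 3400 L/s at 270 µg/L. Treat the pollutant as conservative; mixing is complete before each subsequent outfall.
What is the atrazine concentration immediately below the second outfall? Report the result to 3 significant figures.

56.7 µg/L

Outfall 1: combined Q = 28180 L/s; C = (25000·0.09900 + 3180·274.0)/28180 = 31.01 µg/L.
Outfall 2: combined Q = 31580 L/s; C = (28180·31.01 + 3400·270.0)/31580 = 56.74 µg/L.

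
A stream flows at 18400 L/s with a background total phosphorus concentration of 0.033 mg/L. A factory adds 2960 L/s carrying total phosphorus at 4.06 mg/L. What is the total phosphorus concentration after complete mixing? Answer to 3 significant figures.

After mixing, C = (18400·0.03300 + 2960·4.060) / 21360 = 12620/21360 = 0.5910 mg/L.

0.591 mg/L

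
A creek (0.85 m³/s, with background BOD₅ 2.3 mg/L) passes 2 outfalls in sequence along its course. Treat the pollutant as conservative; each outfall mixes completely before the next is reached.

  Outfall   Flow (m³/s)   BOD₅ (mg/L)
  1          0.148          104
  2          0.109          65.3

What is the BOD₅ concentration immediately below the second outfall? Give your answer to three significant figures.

Outfall 1: combined Q = 0.9980 m³/s; C = (0.8500·2.300 + 0.1480·104.0)/0.9980 = 17.38 mg/L.
Outfall 2: combined Q = 1.107 m³/s; C = (0.9980·17.38 + 0.1090·65.30)/1.107 = 22.10 mg/L.

22.1 mg/L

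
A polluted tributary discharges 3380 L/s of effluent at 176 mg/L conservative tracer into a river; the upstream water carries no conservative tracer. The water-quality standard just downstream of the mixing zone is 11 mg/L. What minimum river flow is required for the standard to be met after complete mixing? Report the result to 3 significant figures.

50700 L/s

Set C_mix = 11: (Q·0 + 3380·176.0) / (Q + 3380) = 11
→ Q = 3380·(176.0 − 11)/(11 − 0) = 50700 L/s.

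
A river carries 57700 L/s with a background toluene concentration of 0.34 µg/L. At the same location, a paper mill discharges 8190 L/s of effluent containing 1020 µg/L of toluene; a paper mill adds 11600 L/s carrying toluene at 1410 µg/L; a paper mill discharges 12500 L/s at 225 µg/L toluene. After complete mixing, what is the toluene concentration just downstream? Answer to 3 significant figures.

Conservation of mass: C = (57700·0.3400 + 8190·1020 + 11600·1410 + 12500·225.0) / 89990 = 27540000/89990 = 306.1 µg/L.

306 µg/L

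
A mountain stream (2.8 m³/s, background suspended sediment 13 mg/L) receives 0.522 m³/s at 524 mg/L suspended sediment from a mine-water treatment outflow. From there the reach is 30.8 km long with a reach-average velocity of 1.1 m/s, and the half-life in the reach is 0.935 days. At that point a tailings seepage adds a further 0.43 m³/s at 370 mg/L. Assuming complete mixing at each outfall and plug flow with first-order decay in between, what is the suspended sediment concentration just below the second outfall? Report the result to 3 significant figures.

Conservation of mass: C = (2.800·13.00 + 0.5220·524.0) / 3.322 = 309.9/3.322 = 93.30 mg/L; combined flow 3.322 m³/s.
Travel time t = 30.8·1000 / 1.1 = 28000 s = 7.778 h.
Half-life 0.935 d → k = ln 2 / 0.935 = 0.7413 d⁻¹.
Decay over the reach: 93.30·exp(−kt) = 93.30·0.7864 = 73.37 mg/L.
Second outfall: C = (3.322·73.37 + 0.4300·370.0)/3.752 = 107.4 mg/L.

107 mg/L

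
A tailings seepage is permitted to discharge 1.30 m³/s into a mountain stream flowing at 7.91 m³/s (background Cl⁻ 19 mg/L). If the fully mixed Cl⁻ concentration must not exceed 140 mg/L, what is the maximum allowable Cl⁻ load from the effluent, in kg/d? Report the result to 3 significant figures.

Mass balance at the limit: 7.910·19.00 + 1.300·Cₑ = 9.210·140 → Cₑ = 876.2 mg/L.
Load = 1.300 m³/s × 876.2 g/m³ × 86 400 s/d = 98420 kg/d.

98400 kg/d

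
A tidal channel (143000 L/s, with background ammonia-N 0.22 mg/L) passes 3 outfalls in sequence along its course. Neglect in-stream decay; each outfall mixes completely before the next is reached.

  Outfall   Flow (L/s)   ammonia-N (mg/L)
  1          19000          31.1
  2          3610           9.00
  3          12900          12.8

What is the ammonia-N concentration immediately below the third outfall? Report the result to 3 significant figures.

4.59 mg/L

After outfall 1: Q = 143000 + 19000 = 162000 L/s; C = (143000·0.2200 + 19000·31.10)/162000 = 3.842 mg/L.
After outfall 2: Q = 162000 + 3610 = 165600 L/s; C = (162000·3.842 + 3610·9.000)/165600 = 3.954 mg/L.
After outfall 3: Q = 165600 + 12900 = 178500 L/s; C = (165600·3.954 + 12900·12.80)/178500 = 4.593 mg/L.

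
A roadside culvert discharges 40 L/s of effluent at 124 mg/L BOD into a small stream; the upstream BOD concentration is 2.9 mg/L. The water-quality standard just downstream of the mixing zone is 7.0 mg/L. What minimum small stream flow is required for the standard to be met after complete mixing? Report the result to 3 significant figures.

Set C_mix = 7.0: (Q·2.900 + 40.00·124.0) / (Q + 40.00) = 7.0
→ Q = 40.00·(124.0 − 7.0)/(7.0 − 2.900) = 1141 L/s.

1140 L/s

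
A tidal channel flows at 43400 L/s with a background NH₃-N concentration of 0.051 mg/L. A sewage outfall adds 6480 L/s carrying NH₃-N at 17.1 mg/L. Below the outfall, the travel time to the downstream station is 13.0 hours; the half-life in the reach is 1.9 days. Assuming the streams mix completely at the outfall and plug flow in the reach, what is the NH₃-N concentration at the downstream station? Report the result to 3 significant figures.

1.86 mg/L

Mixed concentration C = ΣQC/ΣQ = (43400·0.05100 + 6480·17.10) / 49880 = 113000/49880 = 2.266 mg/L.
Half-life 1.9 d → k = ln 2 / 1.9 = 0.3648 d⁻¹.
Applying C = C₀e^(−kt): 2.266 × 0.8207 = 1.860 mg/L.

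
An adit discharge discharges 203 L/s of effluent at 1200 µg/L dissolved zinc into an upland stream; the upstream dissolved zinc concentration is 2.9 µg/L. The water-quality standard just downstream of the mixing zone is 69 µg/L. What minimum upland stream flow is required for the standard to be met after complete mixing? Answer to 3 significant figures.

3470 L/s

Set C_mix = 69: (Q·2.900 + 203.0·1200) / (Q + 203.0) = 69
→ Q = 203.0·(1200 − 69)/(69 − 2.900) = 3473 L/s.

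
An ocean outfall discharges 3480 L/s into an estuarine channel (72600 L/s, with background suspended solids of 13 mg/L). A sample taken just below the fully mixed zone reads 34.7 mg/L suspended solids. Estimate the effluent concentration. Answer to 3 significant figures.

487 mg/L

Mass balance: 72600·13.00 + 3480·Cₑ = 76080·34.70
→ Cₑ = (76080·34.70 − 72600·13.00) / 3480 = 487.4 mg/L.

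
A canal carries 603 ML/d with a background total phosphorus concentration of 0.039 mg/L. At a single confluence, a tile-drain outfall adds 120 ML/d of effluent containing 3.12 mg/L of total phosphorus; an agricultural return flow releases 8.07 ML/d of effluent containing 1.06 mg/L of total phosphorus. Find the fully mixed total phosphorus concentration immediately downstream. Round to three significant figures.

0.556 mg/L

After mixing, C = (603.0·0.03900 + 120.0·3.120 + 8.070·1.060) / 731.1 = 406.5/731.1 = 0.5560 mg/L.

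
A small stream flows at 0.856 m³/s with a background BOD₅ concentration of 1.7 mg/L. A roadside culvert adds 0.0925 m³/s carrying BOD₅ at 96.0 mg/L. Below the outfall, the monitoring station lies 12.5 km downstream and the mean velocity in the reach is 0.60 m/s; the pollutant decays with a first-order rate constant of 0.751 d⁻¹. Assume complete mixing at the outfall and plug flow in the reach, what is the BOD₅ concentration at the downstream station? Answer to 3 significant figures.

9.09 mg/L

Mixed concentration C = ΣQC/ΣQ = (0.8560·1.700 + 0.09250·96.00) / 0.9485 = 10.34/0.9485 = 10.90 mg/L.
Travel time t = 12.5·1000 / 0.60 = 20830 s = 5.787 h.
Decay over the reach: 10.90·exp(−kt) = 10.90·0.8344 = 9.092 mg/L.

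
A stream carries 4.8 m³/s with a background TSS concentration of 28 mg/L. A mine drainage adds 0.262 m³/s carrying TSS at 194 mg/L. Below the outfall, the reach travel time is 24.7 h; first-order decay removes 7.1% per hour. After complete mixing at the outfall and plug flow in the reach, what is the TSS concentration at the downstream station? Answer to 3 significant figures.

After mixing, C = (4.800·28.00 + 0.2620·194.0) / 5.062 = 185.2/5.062 = 36.59 mg/L.
7.1%/h lost → k = −ln(1 − 0.071) = 0.07365 h⁻¹.
Applying C = C₀e^(−kt): 36.59 × 0.1622 = 5.934 mg/L.

5.93 mg/L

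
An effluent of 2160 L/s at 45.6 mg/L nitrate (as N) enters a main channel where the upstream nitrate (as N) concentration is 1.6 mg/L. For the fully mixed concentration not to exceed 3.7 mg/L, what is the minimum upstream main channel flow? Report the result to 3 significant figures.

43100 L/s

Set C_mix = 3.7: (Q·1.600 + 2160·45.60) / (Q + 2160) = 3.7
→ Q = 2160·(45.60 − 3.7)/(3.7 − 1.600) = 43100 L/s.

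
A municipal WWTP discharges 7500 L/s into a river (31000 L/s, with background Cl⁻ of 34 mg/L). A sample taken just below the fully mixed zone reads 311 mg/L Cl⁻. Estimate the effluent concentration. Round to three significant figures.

Mass balance: 31000·34.00 + 7500·Cₑ = 38500·311.0
→ Cₑ = (38500·311.0 − 31000·34.00) / 7500 = 1456 mg/L.

1460 mg/L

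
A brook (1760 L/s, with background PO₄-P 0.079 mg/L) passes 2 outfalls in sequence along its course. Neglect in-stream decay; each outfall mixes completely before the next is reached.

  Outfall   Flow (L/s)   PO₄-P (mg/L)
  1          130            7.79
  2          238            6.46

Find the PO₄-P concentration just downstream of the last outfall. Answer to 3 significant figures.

Outfall 1: combined Q = 1890 L/s; C = (1760·0.07900 + 130.0·7.790)/1890 = 0.6094 mg/L.
Outfall 2: combined Q = 2128 L/s; C = (1890·0.6094 + 238.0·6.460)/2128 = 1.264 mg/L.

1.26 mg/L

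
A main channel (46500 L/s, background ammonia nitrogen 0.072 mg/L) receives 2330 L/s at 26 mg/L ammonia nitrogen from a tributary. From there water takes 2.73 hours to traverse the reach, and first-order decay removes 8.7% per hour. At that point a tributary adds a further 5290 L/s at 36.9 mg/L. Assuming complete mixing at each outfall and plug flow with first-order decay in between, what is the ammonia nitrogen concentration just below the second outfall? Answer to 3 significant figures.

4.53 mg/L

Mass balance: C = (46500·0.07200 + 2330·26.00) / 48830 = 63930/48830 = 1.309 mg/L; combined flow 48830 L/s.
8.7%/h lost → k = −ln(1 − 0.087) = 0.09102 h⁻¹.
After decay, C = 1.309 × e^(−kt) = 1.309 × 0.7800 = 1.021 mg/L.
Second outfall: C = (48830·1.021 + 5290·36.90)/54120 = 4.528 mg/L.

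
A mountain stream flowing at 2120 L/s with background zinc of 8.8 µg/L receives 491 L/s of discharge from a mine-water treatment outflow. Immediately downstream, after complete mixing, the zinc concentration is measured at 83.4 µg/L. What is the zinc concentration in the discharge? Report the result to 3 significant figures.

Mass balance: 2120·8.800 + 491.0·Cₑ = 2611·83.40
→ Cₑ = (2611·83.40 − 2120·8.800) / 491.0 = 405.5 µg/L.

406 µg/L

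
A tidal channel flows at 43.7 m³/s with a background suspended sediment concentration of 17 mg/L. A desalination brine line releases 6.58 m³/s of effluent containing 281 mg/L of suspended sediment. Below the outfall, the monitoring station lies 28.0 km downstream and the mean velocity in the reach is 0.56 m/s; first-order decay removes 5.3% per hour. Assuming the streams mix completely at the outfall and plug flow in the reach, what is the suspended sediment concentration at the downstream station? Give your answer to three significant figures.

Flow-weighted average: C = (43.70·17.00 + 6.580·281.0) / 50.28 = 2592/50.28 = 51.55 mg/L.
Travel time t = 28.0·1000 / 0.56 = 50000 s = 13.89 h.
5.3%/h lost → k = −ln(1 − 0.053) = 0.05446 h⁻¹.
First-order decay: C = 51.55·exp(−k·t) = 51.55·0.4694 = 24.20 mg/L.

24.2 mg/L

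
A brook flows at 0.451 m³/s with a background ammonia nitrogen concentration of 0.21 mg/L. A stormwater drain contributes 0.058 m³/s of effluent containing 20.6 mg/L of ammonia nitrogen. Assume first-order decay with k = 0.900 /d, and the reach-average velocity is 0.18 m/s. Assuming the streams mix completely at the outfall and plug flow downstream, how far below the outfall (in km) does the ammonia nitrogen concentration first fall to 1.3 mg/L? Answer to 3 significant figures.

11.5 km

After mixing, C = (0.4510·0.2100 + 0.05800·20.60) / 0.5090 = 1.290/0.5090 = 2.533 mg/L.
Set 2.533·exp(−k·t) = 1.3 → t = ln(2.533/1.3)/k = 64050 s = 17.79 h.
Distance = v·t = 0.18·64050 = 11530 m = 11.53 km.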